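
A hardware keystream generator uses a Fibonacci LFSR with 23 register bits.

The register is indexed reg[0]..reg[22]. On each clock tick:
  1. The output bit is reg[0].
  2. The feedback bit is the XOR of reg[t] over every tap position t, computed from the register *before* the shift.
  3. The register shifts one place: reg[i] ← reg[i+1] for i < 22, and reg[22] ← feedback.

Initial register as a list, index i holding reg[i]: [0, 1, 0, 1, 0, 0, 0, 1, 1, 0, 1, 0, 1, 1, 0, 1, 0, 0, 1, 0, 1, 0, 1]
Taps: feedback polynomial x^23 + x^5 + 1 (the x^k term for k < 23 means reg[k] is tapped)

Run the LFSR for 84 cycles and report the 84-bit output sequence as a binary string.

010100011010110100101010110010000001000011100111100101000001100000101010001011100011

k : reg_k → out_k, fb_k
0: 01010001101011010010101 → 0, fb=0
1: 10100011010110100101010 → 1, fb=1
2: 01000110101101001010101 → 0, fb=1
3: 10001101011010010101011 → 1, fb=0
4: 00011010110100101010110 → 0, fb=0
5: 00110101101001010101100 → 0, fb=1
6: 01101011010010101011001 → 0, fb=0
7: 11010110100101010110010 → 1, fb=0
8: 10101101001010101100100 → 1, fb=0
9: 01011010010101011001000 → 0, fb=0
10: 10110100101010110010000 → 1, fb=0
11: 01101001010101100100000 → 0, fb=0
12: 11010010101011001000000 → 1, fb=1
13: 10100101010110010000001 → 1, fb=0
14: 01001010101100100000010 → 0, fb=0
15: 10010101011001000000100 → 1, fb=0
16: 00101010110010000001000 → 0, fb=0
17: 01010101100100000010000 → 0, fb=1
18: 10101011001000000100001 → 1, fb=1
19: 01010110010000001000011 → 0, fb=1
20: 10101100100000010000111 → 1, fb=0
21: 01011001000000100001110 → 0, fb=0
22: 10110010000001000011100 → 1, fb=1
23: 01100100000010000111001 → 0, fb=1
24: 11001000000100001110011 → 1, fb=1
25: 10010000001000011100111 → 1, fb=1
26: 00100000010000111001111 → 0, fb=0
27: 01000000100001110011110 → 0, fb=0
28: 10000001000011100111100 → 1, fb=1
29: 00000010000111001111001 → 0, fb=0
30: 00000100001110011110010 → 0, fb=1
31: 00001000011100111100101 → 0, fb=0
32: 00010000111001111001010 → 0, fb=0
33: 00100001110011110010100 → 0, fb=0
34: 01000011100111100101000 → 0, fb=0
35: 10000111001111001010000 → 1, fb=0
36: 00001110011110010100000 → 0, fb=1
37: 00011100111100101000001 → 0, fb=1
38: 00111001111001010000011 → 0, fb=0
39: 01110011110010100000110 → 0, fb=0
40: 11100111100101000001100 → 1, fb=0
41: 11001111001010000011000 → 1, fb=0
42: 10011110010100000110000 → 1, fb=0
43: 00111100101000001100000 → 0, fb=1
44: 01111001010000011000001 → 0, fb=0
45: 11110010100000110000010 → 1, fb=1
46: 11100101000001100000101 → 1, fb=0
47: 11001010000011000001010 → 1, fb=1
48: 10010100000110000010101 → 1, fb=0
49: 00101000001100000101010 → 0, fb=0
50: 01010000011000001010100 → 0, fb=0
51: 10100000110000010101000 → 1, fb=1
52: 01000001100000101010001 → 0, fb=0
53: 10000011000001010100010 → 1, fb=1
54: 00000110000010101000101 → 0, fb=1
55: 00001100000101010001011 → 0, fb=1
56: 00011000001010100010111 → 0, fb=0
57: 00110000010101000101110 → 0, fb=0
58: 01100000101010001011100 → 0, fb=0
59: 11000001010100010111000 → 1, fb=1
60: 10000010101000101110001 → 1, fb=1
61: 00000101010001011100011 → 0, fb=1
62: 00001010100010111000111 → 0, fb=0
63: 00010101000101110001110 → 0, fb=1
64: 00101010001011100011101 → 0, fb=0
65: 01010100010111000111010 → 0, fb=1
66: 10101000101110001110101 → 1, fb=1
67: 01010001011100011101011 → 0, fb=0
68: 10100010111000111010110 → 1, fb=1
69: 01000101110001110101101 → 0, fb=1
70: 10001011100011101011011 → 1, fb=1
71: 00010111000111010110111 → 0, fb=1
72: 00101110001110101101111 → 0, fb=1
73: 01011100011101011011111 → 0, fb=1
74: 10111000111010110111111 → 1, fb=1
75: 01110001110101101111111 → 0, fb=0
76: 11100011101011011111110 → 1, fb=1
77: 11000111010110111111101 → 1, fb=0
78: 10001110101101111111010 → 1, fb=0
79: 00011101011011111110100 → 0, fb=1
80: 00111010110111111101001 → 0, fb=0
81: 01110101101111111010010 → 0, fb=1
82: 11101011011111110100101 → 1, fb=1
83: 11010110111111101001011 → 1, fb=0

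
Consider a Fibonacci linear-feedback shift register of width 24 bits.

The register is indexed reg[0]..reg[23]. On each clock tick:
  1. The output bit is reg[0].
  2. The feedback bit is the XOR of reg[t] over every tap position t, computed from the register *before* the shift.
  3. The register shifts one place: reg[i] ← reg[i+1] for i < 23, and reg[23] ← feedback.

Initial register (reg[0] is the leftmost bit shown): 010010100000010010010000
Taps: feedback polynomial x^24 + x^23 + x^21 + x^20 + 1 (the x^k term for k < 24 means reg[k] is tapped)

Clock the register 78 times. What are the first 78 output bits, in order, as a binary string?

k : reg_k → out_k, fb_k
0: 010010100000010010010000 → 0, fb=0
1: 100101000000100100100000 → 1, fb=1
2: 001010000001001001000001 → 0, fb=1
3: 010100000010010010000011 → 0, fb=1
4: 101000000100100100000111 → 1, fb=1
5: 010000001001001000001111 → 0, fb=1
6: 100000010010010000011111 → 1, fb=0
7: 000000100100100000111110 → 0, fb=0
8: 000001001001000001111100 → 0, fb=0
9: 000010010010000011111000 → 0, fb=1
10: 000100100100000111110001 → 0, fb=1
11: 001001001000001111100011 → 0, fb=1
12: 010010010000011111000111 → 0, fb=0
13: 100100100000111110001110 → 1, fb=1
14: 001001000001111100011101 → 0, fb=1
15: 010010000011111000111011 → 0, fb=0
16: 100100000111110001110110 → 1, fb=0
17: 001000001111100011101100 → 0, fb=0
18: 010000011111000111011000 → 0, fb=1
19: 100000111110001110110001 → 1, fb=0
20: 000001111100011101100010 → 0, fb=0
21: 000011111000111011000100 → 0, fb=1
22: 000111110001110110001001 → 0, fb=0
23: 001111100011101100010010 → 0, fb=0
24: 011111000111011000100100 → 0, fb=1
25: 111110001110110001001001 → 1, fb=1
26: 111100011101100010010011 → 1, fb=0
27: 111000111011000100100110 → 1, fb=0
28: 110001110110001001001100 → 1, fb=1
29: 100011101100010010011001 → 1, fb=1
30: 000111011000100100110011 → 0, fb=1
31: 001110110001001001100111 → 0, fb=0
32: 011101100010010011001110 → 0, fb=0
33: 111011000100100110011100 → 1, fb=1
34: 110110001001001100111001 → 1, fb=1
35: 101100010010011001110011 → 1, fb=0
36: 011000100100110011100110 → 0, fb=1
37: 110001001001100111001101 → 1, fb=0
38: 100010010011001110011010 → 1, fb=0
39: 000100100110011100110100 → 0, fb=1
40: 001001001100111001101001 → 0, fb=0
41: 010010011001110011010010 → 0, fb=0
42: 100100110011100110100100 → 1, fb=0
43: 001001100111001101001000 → 0, fb=1
44: 010011001110011010010001 → 0, fb=1
45: 100110011100110100100011 → 1, fb=0
46: 001100111001101001000110 → 0, fb=1
47: 011001110011010010001101 → 0, fb=1
48: 110011100110100100011011 → 1, fb=1
49: 100111001101001000110111 → 1, fb=1
50: 001110011010010001101111 → 0, fb=1
51: 011100110100100011011111 → 0, fb=1
52: 111001101001000110111111 → 1, fb=0
53: 110011010010001101111110 → 1, fb=1
54: 100110100100011011111101 → 1, fb=0
55: 001101001000110111111010 → 0, fb=1
56: 011010010001101111110101 → 0, fb=0
57: 110100100011011111101010 → 1, fb=0
58: 101001000110111111010100 → 1, fb=0
59: 010010001101111110101000 → 0, fb=1
60: 100100011011111101010001 → 1, fb=0
61: 001000110111111010100010 → 0, fb=0
62: 010001101111110101000100 → 0, fb=1
63: 100011011111101010001001 → 1, fb=1
64: 000110111111010100010011 → 0, fb=1
65: 001101111110101000100111 → 0, fb=0
66: 011011111101010001001110 → 0, fb=0
67: 110111111010100010011100 → 1, fb=1
68: 101111110101000100111001 → 1, fb=1
69: 011111101010001001110011 → 0, fb=1
70: 111111010100010011100111 → 1, fb=1
71: 111110101000100111001111 → 1, fb=0
72: 111101010001001110011110 → 1, fb=1
73: 111010100010011100111101 → 1, fb=0
74: 110101000100111001111010 → 1, fb=0
75: 101010001001110011110100 → 1, fb=0
76: 010100010011100111101000 → 0, fb=1
77: 101000100111001111010001 → 1, fb=0

010010100000010010010000011111000111011000100100110011100110100100011011111101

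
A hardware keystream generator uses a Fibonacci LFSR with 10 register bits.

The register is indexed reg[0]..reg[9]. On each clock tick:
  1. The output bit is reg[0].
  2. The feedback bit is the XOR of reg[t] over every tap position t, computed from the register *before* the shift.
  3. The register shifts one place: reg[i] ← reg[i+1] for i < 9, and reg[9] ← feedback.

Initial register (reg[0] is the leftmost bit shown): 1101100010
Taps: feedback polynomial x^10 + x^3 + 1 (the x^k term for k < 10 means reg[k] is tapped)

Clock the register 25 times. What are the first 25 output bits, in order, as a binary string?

step | reg (before) | out | fb
   0 | 1101100010 | 1 | 0
   1 | 1011000100 | 1 | 0
   2 | 0110001000 | 0 | 0
   3 | 1100010000 | 1 | 1
   4 | 1000100001 | 1 | 1
   5 | 0001000011 | 0 | 1
   6 | 0010000111 | 0 | 0
   7 | 0100001110 | 0 | 0
   8 | 1000011100 | 1 | 1
   9 | 0000111001 | 0 | 0
  10 | 0001110010 | 0 | 1
  11 | 0011100101 | 0 | 1
  12 | 0111001011 | 0 | 1
  13 | 1110010111 | 1 | 1
  14 | 1100101111 | 1 | 1
  15 | 1001011111 | 1 | 0
  16 | 0010111110 | 0 | 0
  17 | 0101111100 | 0 | 1
  18 | 1011111001 | 1 | 0
  19 | 0111110010 | 0 | 1
  20 | 1111100101 | 1 | 0
  21 | 1111001010 | 1 | 0
  22 | 1110010100 | 1 | 1
  23 | 1100101001 | 1 | 1
  24 | 1001010011 | 1 | 0

1101100010000111001011111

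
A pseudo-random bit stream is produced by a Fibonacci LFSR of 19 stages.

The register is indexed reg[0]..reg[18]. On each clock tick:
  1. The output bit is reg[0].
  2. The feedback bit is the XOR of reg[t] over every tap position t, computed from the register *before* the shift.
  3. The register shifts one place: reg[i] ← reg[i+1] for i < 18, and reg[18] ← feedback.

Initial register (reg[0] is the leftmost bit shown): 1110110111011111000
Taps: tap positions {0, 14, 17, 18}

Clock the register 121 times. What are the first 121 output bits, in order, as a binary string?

k : reg_k → out_k, fb_k
0: 1110110111011111000 → 1, fb=0
1: 1101101110111110000 → 1, fb=0
2: 1011011101111100000 → 1, fb=1
3: 0110111011111000001 → 0, fb=1
4: 1101110111110000011 → 1, fb=1
5: 1011101111100000111 → 1, fb=1
6: 0111011111000001111 → 0, fb=0
7: 1110111110000011110 → 1, fb=1
8: 1101111100000111101 → 1, fb=1
9: 1011111000001111011 → 1, fb=0
10: 0111110000011110110 → 0, fb=0
11: 1111100000111101100 → 1, fb=1
12: 1111000001111011001 → 1, fb=1
13: 1110000011110110011 → 1, fb=0
14: 1100000111101100110 → 1, fb=0
15: 1000001111011001100 → 1, fb=1
16: 0000011110110011001 → 0, fb=0
17: 0000111101100110010 → 0, fb=0
18: 0001111011001100100 → 0, fb=0
19: 0011110110011001000 → 0, fb=0
20: 0111101100110010000 → 0, fb=1
21: 1111011001100100001 → 1, fb=0
22: 1110110011001000010 → 1, fb=0
23: 1101100110010000100 → 1, fb=1
24: 1011001100100001001 → 1, fb=0
25: 0110011001000010010 → 0, fb=0
26: 1100110010000100100 → 1, fb=1
27: 1001100100001001001 → 1, fb=0
28: 0011001000010010010 → 0, fb=0
29: 0110010000100100100 → 0, fb=0
30: 1100100001001001000 → 1, fb=1
31: 1001000010010010001 → 1, fb=1
32: 0010000100100100011 → 0, fb=0
33: 0100001001001000110 → 0, fb=1
34: 1000010010010001101 → 1, fb=0
35: 0000100100100011010 → 0, fb=0
36: 0001001001000110100 → 0, fb=1
37: 0010010010001101001 → 0, fb=1
38: 0100100100011010011 → 0, fb=1
39: 1001001000110100111 → 1, fb=1
40: 0010010001101001111 → 0, fb=0
41: 0100100011010011110 → 0, fb=0
42: 1001000110100111100 → 1, fb=0
43: 0010001101001111000 → 0, fb=1
44: 0100011010011110001 → 0, fb=0
45: 1000110100111100010 → 1, fb=0
46: 0001101001111000100 → 0, fb=0
47: 0011010011110001000 → 0, fb=0
48: 0110100111100010000 → 0, fb=1
49: 1101001111000100001 → 1, fb=0
50: 1010011110001000010 → 1, fb=0
51: 0100111100010000100 → 0, fb=0
52: 1001111000100001000 → 1, fb=1
53: 0011110001000010001 → 0, fb=0
54: 0111100010000100010 → 0, fb=1
55: 1111000100001000101 → 1, fb=0
56: 1110001000010001010 → 1, fb=0
57: 1100010000100010100 → 1, fb=0
58: 1000100001000101000 → 1, fb=1
59: 0001000010001010001 → 0, fb=0
60: 0010000100010100010 → 0, fb=1
61: 0100001000101000101 → 0, fb=1
62: 1000010001010001011 → 1, fb=1
63: 0000100010100010111 → 0, fb=1
64: 0001000101000101111 → 0, fb=0
65: 0010001010001011110 → 0, fb=0
66: 0100010100010111100 → 0, fb=1
67: 1000101000101111001 → 1, fb=1
68: 0001010001011110011 → 0, fb=1
69: 0010100010111100111 → 0, fb=0
70: 0101000101111001110 → 0, fb=1
71: 1010001011110011101 → 1, fb=1
72: 0100010111100111011 → 0, fb=1
73: 1000101111001110111 → 1, fb=0
74: 0001011110011101110 → 0, fb=1
75: 0010111100111011101 → 0, fb=0
76: 0101111001110111010 → 0, fb=0
77: 1011110011101110100 → 1, fb=0
78: 0111100111011101000 → 0, fb=0
79: 1111001110111010000 → 1, fb=0
80: 1110011101110100000 → 1, fb=1
81: 1100111011101000001 → 1, fb=0
82: 1001110111010000010 → 1, fb=0
83: 0011101110100000100 → 0, fb=0
84: 0111011101000001000 → 0, fb=0
85: 1110111010000010000 → 1, fb=0
86: 1101110100000100000 → 1, fb=1
87: 1011101000001000001 → 1, fb=0
88: 0111010000010000010 → 0, fb=1
89: 1110100000100000101 → 1, fb=0
90: 1101000001000001010 → 1, fb=0
91: 1010000010000010100 → 1, fb=0
92: 0100000100000101000 → 0, fb=0
93: 1000001000001010000 → 1, fb=0
94: 0000010000010100000 → 0, fb=0
95: 0000100000101000000 → 0, fb=0
96: 0001000001010000000 → 0, fb=0
97: 0010000010100000000 → 0, fb=0
98: 0100000101000000000 → 0, fb=0
99: 1000001010000000000 → 1, fb=1
100: 0000010100000000001 → 0, fb=1
101: 0000101000000000011 → 0, fb=0
102: 0001010000000000110 → 0, fb=1
103: 0010100000000001101 → 0, fb=1
104: 0101000000000011011 → 0, fb=1
105: 1010000000000110111 → 1, fb=0
106: 0100000000001101110 → 0, fb=1
107: 1000000000011011101 → 1, fb=1
108: 0000000000110111011 → 0, fb=1
109: 0000000001101110111 → 0, fb=1
110: 0000000011011101111 → 0, fb=0
111: 0000000110111011110 → 0, fb=0
112: 0000001101110111100 → 0, fb=1
113: 0000011011101111001 → 0, fb=0
114: 0000110111011110010 → 0, fb=0
115: 0001101110111100100 → 0, fb=0
116: 0011011101111001000 → 0, fb=0
117: 0110111011110010000 → 0, fb=1
118: 1101110111100100001 → 1, fb=0
119: 1011101111001000010 → 1, fb=0
120: 0111011110010000100 → 0, fb=0

1110110111011111000001111011001100100001001001000110100111100010000100010100010111100111011101000001000001010000000000110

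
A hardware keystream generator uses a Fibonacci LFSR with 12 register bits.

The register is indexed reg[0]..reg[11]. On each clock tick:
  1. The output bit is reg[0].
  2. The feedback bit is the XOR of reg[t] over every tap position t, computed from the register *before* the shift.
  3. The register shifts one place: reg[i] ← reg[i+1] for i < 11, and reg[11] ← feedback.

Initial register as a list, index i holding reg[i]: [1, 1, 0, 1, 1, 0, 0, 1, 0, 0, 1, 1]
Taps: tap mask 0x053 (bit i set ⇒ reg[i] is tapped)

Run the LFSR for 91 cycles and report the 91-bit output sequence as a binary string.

1101100100111011011000100011000010010111110100110001100000101010000001011111001011011000110

step | reg (before) | out | fb
   0 | 110110010011 | 1 | 1
   1 | 101100100111 | 1 | 0
   2 | 011001001110 | 0 | 1
   3 | 110010011101 | 1 | 1
   4 | 100100111011 | 1 | 0
   5 | 001001110110 | 0 | 1
   6 | 010011101101 | 0 | 1
   7 | 100111011011 | 1 | 0
   8 | 001110110110 | 0 | 0
   9 | 011101101100 | 0 | 0
  10 | 111011011000 | 1 | 1
  11 | 110110110001 | 1 | 0
  12 | 101101100010 | 1 | 0
  13 | 011011000100 | 0 | 0
  14 | 110110001000 | 1 | 1
  15 | 101100010001 | 1 | 1
  16 | 011000100011 | 0 | 0
  17 | 110001000110 | 1 | 0
  18 | 100010001100 | 1 | 0
  19 | 000100011000 | 0 | 0
  20 | 001000110000 | 0 | 1
  21 | 010001100001 | 0 | 0
  22 | 100011000010 | 1 | 0
  23 | 000110000100 | 0 | 1
  24 | 001100001001 | 0 | 0
  25 | 011000010010 | 0 | 1
  26 | 110000100101 | 1 | 1
  27 | 100001001011 | 1 | 1
  28 | 000010010111 | 0 | 1
  29 | 000100101111 | 0 | 1
  30 | 001001011111 | 0 | 0
  31 | 010010111110 | 0 | 1
  32 | 100101111101 | 1 | 0
  33 | 001011111010 | 0 | 0
  34 | 010111110100 | 0 | 1
  35 | 101111101001 | 1 | 1
  36 | 011111010011 | 0 | 0
  37 | 111110100110 | 1 | 0
  38 | 111101001100 | 1 | 0
  39 | 111010011000 | 1 | 1
  40 | 110100110001 | 1 | 1
  41 | 101001100011 | 1 | 0
  42 | 010011000110 | 0 | 0
  43 | 100110001100 | 1 | 0
  44 | 001100011000 | 0 | 0
  45 | 011000110000 | 0 | 0
  46 | 110001100000 | 1 | 1
  47 | 100011000001 | 1 | 0
  48 | 000110000010 | 0 | 1
  49 | 001100000101 | 0 | 0
  50 | 011000001010 | 0 | 1
  51 | 110000010101 | 1 | 0
  52 | 100000101010 | 1 | 0
  53 | 000001010100 | 0 | 0
  54 | 000010101000 | 0 | 0
  55 | 000101010000 | 0 | 0
  56 | 001010100000 | 0 | 0
  57 | 010101000000 | 0 | 1
  58 | 101010000001 | 1 | 0
  59 | 010100000010 | 0 | 1
  60 | 101000000101 | 1 | 1
  61 | 010000001011 | 0 | 1
  62 | 100000010111 | 1 | 1
  63 | 000000101111 | 0 | 1
  64 | 000001011111 | 0 | 0
  65 | 000010111110 | 0 | 0
  66 | 000101111100 | 0 | 1
  67 | 001011111001 | 0 | 0
  68 | 010111110010 | 0 | 1
  69 | 101111100101 | 1 | 1
  70 | 011111001011 | 0 | 0
  71 | 111110010110 | 1 | 1
  72 | 111100101101 | 1 | 1
  73 | 111001011011 | 1 | 0
  74 | 110010110110 | 1 | 0
  75 | 100101101100 | 1 | 0
  76 | 001011011000 | 0 | 1
  77 | 010110110001 | 0 | 1
  78 | 101101100011 | 1 | 0
  79 | 011011000110 | 0 | 0
  80 | 110110001100 | 1 | 1
  81 | 101100011001 | 1 | 1
  82 | 011000110011 | 0 | 0
  83 | 110001100110 | 1 | 1
  84 | 100011001101 | 1 | 0
  85 | 000110011010 | 0 | 1
  86 | 001100110101 | 0 | 1
  87 | 011001101011 | 0 | 0
  88 | 110011010110 | 1 | 1
  89 | 100110101101 | 1 | 1
  90 | 001101011011 | 0 | 0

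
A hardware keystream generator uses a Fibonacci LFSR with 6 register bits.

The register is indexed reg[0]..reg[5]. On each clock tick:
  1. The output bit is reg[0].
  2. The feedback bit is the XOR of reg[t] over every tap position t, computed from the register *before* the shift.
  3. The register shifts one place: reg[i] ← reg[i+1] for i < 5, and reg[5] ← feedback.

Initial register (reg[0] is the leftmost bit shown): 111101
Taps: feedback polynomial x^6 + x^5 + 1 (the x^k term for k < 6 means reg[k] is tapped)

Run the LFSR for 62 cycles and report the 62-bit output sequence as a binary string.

tick  register→output (feedback)
  0  111101→1 (0)
  1  111010→1 (1)
  2  110101→1 (0)
  3  101010→1 (1)
  4  010101→0 (1)
  5  101011→1 (0)
  6  010110→0 (0)
  7  101100→1 (1)
  8  011001→0 (1)
  9  110011→1 (0)
 10  100110→1 (1)
 11  001101→0 (1)
 12  011011→0 (1)
 13  110111→1 (0)
 14  101110→1 (1)
 15  011101→0 (1)
 16  111011→1 (0)
 17  110110→1 (1)
 18  101101→1 (0)
 19  011010→0 (0)
 20  110100→1 (1)
 21  101001→1 (0)
 22  010010→0 (0)
 23  100100→1 (1)
 24  001001→0 (1)
 25  010011→0 (1)
 26  100111→1 (0)
 27  001110→0 (0)
 28  011100→0 (0)
 29  111000→1 (1)
 30  110001→1 (0)
 31  100010→1 (1)
 32  000101→0 (1)
 33  001011→0 (1)
 34  010111→0 (1)
 35  101111→1 (0)
 36  011110→0 (0)
 37  111100→1 (1)
 38  111001→1 (0)
 39  110010→1 (1)
 40  100101→1 (0)
 41  001010→0 (0)
 42  010100→0 (0)
 43  101000→1 (1)
 44  010001→0 (1)
 45  100011→1 (0)
 46  000110→0 (0)
 47  001100→0 (0)
 48  011000→0 (0)
 49  110000→1 (1)
 50  100001→1 (0)
 51  000010→0 (0)
 52  000100→0 (0)
 53  001000→0 (0)
 54  010000→0 (0)
 55  100000→1 (1)
 56  000001→0 (1)
 57  000011→0 (1)
 58  000111→0 (1)
 59  001111→0 (1)
 60  011111→0 (1)
 61  111111→1 (0)

11110101011001101110110100100111000101111001010001100001000001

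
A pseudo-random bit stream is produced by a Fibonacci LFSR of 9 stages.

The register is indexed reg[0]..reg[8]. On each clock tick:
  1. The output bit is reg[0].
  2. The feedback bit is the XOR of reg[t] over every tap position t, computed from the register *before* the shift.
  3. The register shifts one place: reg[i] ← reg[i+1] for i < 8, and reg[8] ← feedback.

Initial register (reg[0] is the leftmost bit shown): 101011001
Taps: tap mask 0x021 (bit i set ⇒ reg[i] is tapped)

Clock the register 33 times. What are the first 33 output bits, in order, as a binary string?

k : reg_k → out_k, fb_k
0: 101011001 → 1, fb=0
1: 010110010 → 0, fb=0
2: 101100100 → 1, fb=1
3: 011001001 → 0, fb=1
4: 110010011 → 1, fb=1
5: 100100111 → 1, fb=1
6: 001001111 → 0, fb=1
7: 010011111 → 0, fb=1
8: 100111111 → 1, fb=0
9: 001111110 → 0, fb=1
10: 011111101 → 0, fb=1
11: 111111011 → 1, fb=0
12: 111110110 → 1, fb=1
13: 111101101 → 1, fb=0
14: 111011010 → 1, fb=0
15: 110110100 → 1, fb=1
16: 101101001 → 1, fb=0
17: 011010010 → 0, fb=0
18: 110100100 → 1, fb=1
19: 101001001 → 1, fb=0
20: 010010010 → 0, fb=0
21: 100100100 → 1, fb=1
22: 001001001 → 0, fb=1
23: 010010011 → 0, fb=0
24: 100100110 → 1, fb=1
25: 001001101 → 0, fb=1
26: 010011011 → 0, fb=1
27: 100110111 → 1, fb=1
28: 001101111 → 0, fb=1
29: 011011111 → 0, fb=1
30: 110111111 → 1, fb=0
31: 101111110 → 1, fb=0
32: 011111100 → 0, fb=1

101011001001111110110100100100110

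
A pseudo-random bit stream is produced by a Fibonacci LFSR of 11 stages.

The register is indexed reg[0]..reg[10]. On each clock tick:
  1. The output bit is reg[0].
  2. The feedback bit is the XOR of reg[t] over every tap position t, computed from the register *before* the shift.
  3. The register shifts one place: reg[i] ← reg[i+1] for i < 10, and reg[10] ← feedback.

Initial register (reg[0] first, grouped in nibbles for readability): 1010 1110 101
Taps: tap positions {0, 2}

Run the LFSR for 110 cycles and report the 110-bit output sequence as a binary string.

step | reg (before) | out | fb
   0 | 10101110101 | 1 | 0
   1 | 01011101010 | 0 | 0
   2 | 10111010100 | 1 | 0
   3 | 01110101000 | 0 | 1
   4 | 11101010001 | 1 | 0
   5 | 11010100010 | 1 | 1
   6 | 10101000101 | 1 | 0
   7 | 01010001010 | 0 | 0
   8 | 10100010100 | 1 | 0
   9 | 01000101000 | 0 | 0
  10 | 10001010000 | 1 | 1
  11 | 00010100001 | 0 | 0
  12 | 00101000010 | 0 | 1
  13 | 01010000101 | 0 | 0
  14 | 10100001010 | 1 | 0
  15 | 01000010100 | 0 | 0
  16 | 10000101000 | 1 | 1
  17 | 00001010001 | 0 | 0
  18 | 00010100010 | 0 | 0
  19 | 00101000100 | 0 | 1
  20 | 01010001001 | 0 | 0
  21 | 10100010010 | 1 | 0
  22 | 01000100100 | 0 | 0
  23 | 10001001000 | 1 | 1
  24 | 00010010001 | 0 | 0
  25 | 00100100010 | 0 | 1
  26 | 01001000101 | 0 | 0
  27 | 10010001010 | 1 | 1
  28 | 00100010101 | 0 | 1
  29 | 01000101011 | 0 | 0
  30 | 10001010110 | 1 | 1
  31 | 00010101101 | 0 | 0
  32 | 00101011010 | 0 | 1
  33 | 01010110101 | 0 | 0
  34 | 10101101010 | 1 | 0
  35 | 01011010100 | 0 | 0
  36 | 10110101000 | 1 | 0
  37 | 01101010000 | 0 | 1
  38 | 11010100001 | 1 | 1
  39 | 10101000011 | 1 | 0
  40 | 01010000110 | 0 | 0
  41 | 10100001100 | 1 | 0
  42 | 01000011000 | 0 | 0
  43 | 10000110000 | 1 | 1
  44 | 00001100001 | 0 | 0
  45 | 00011000010 | 0 | 0
  46 | 00110000100 | 0 | 1
  47 | 01100001001 | 0 | 1
  48 | 11000010011 | 1 | 1
  49 | 10000100111 | 1 | 1
  50 | 00001001111 | 0 | 0
  51 | 00010011110 | 0 | 0
  52 | 00100111100 | 0 | 1
  53 | 01001111001 | 0 | 0
  54 | 10011110010 | 1 | 1
  55 | 00111100101 | 0 | 1
  56 | 01111001011 | 0 | 1
  57 | 11110010111 | 1 | 0
  58 | 11100101110 | 1 | 0
  59 | 11001011100 | 1 | 1
  60 | 10010111001 | 1 | 1
  61 | 00101110011 | 0 | 1
  62 | 01011100111 | 0 | 0
  63 | 10111001110 | 1 | 0
  64 | 01110011100 | 0 | 1
  65 | 11100111001 | 1 | 0
  66 | 11001110010 | 1 | 1
  67 | 10011100101 | 1 | 1
  68 | 00111001011 | 0 | 1
  69 | 01110010111 | 0 | 1
  70 | 11100101111 | 1 | 0
  71 | 11001011110 | 1 | 1
  72 | 10010111101 | 1 | 1
  73 | 00101111011 | 0 | 1
  74 | 01011110111 | 0 | 0
  75 | 10111101110 | 1 | 0
  76 | 01111011100 | 0 | 1
  77 | 11110111001 | 1 | 0
  78 | 11101110010 | 1 | 0
  79 | 11011100100 | 1 | 1
  80 | 10111001001 | 1 | 0
  81 | 01110010010 | 0 | 1
  82 | 11100100101 | 1 | 0
  83 | 11001001010 | 1 | 1
  84 | 10010010101 | 1 | 1
  85 | 00100101011 | 0 | 1
  86 | 01001010111 | 0 | 0
  87 | 10010101110 | 1 | 1
  88 | 00101011101 | 0 | 1
  89 | 01010111011 | 0 | 0
  90 | 10101110110 | 1 | 0
  91 | 01011101100 | 0 | 0
  92 | 10111011000 | 1 | 0
  93 | 01110110000 | 0 | 1
  94 | 11101100001 | 1 | 0
  95 | 11011000010 | 1 | 1
  96 | 10110000101 | 1 | 0
  97 | 01100001010 | 0 | 1
  98 | 11000010101 | 1 | 1
  99 | 10000101011 | 1 | 1
 100 | 00001010111 | 0 | 0
 101 | 00010101110 | 0 | 0
 102 | 00101011100 | 0 | 1
 103 | 01010111001 | 0 | 0
 104 | 10101110010 | 1 | 0
 105 | 01011100100 | 0 | 0
 106 | 10111001000 | 1 | 0
 107 | 01110010000 | 0 | 1
 108 | 11100100001 | 1 | 0
 109 | 11001000010 | 1 | 1

10101110101000101000010100010010001010110101000011000010011110010111001110010111101110010010101110110000101011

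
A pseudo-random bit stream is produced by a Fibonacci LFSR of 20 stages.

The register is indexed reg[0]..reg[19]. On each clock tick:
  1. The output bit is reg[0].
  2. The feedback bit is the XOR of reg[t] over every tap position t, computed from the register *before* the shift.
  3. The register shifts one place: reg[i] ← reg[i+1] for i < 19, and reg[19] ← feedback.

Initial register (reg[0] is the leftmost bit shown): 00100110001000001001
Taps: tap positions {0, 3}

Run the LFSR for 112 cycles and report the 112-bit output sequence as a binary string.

0010011000100000100100010111001001000001101011100000010011001101111000100010101000101111001101111011010101101000

k : reg_k → out_k, fb_k
0: 00100110001000001001 → 0, fb=0
1: 01001100010000010010 → 0, fb=0
2: 10011000100000100100 → 1, fb=0
3: 00110001000001001000 → 0, fb=1
4: 01100010000010010001 → 0, fb=0
5: 11000100000100100010 → 1, fb=1
6: 10001000001001000101 → 1, fb=1
7: 00010000010010001011 → 0, fb=1
8: 00100000100100010111 → 0, fb=0
9: 01000001001000101110 → 0, fb=0
10: 10000010010001011100 → 1, fb=1
11: 00000100100010111001 → 0, fb=0
12: 00001001000101110010 → 0, fb=0
13: 00010010001011100100 → 0, fb=1
14: 00100100010111001001 → 0, fb=0
15: 01001000101110010010 → 0, fb=0
16: 10010001011100100100 → 1, fb=0
17: 00100010111001001000 → 0, fb=0
18: 01000101110010010000 → 0, fb=0
19: 10001011100100100000 → 1, fb=1
20: 00010111001001000001 → 0, fb=1
21: 00101110010010000011 → 0, fb=0
22: 01011100100100000110 → 0, fb=1
23: 10111001001000001101 → 1, fb=0
24: 01110010010000011010 → 0, fb=1
25: 11100100100000110101 → 1, fb=1
26: 11001001000001101011 → 1, fb=1
27: 10010010000011010111 → 1, fb=0
28: 00100100000110101110 → 0, fb=0
29: 01001000001101011100 → 0, fb=0
30: 10010000011010111000 → 1, fb=0
31: 00100000110101110000 → 0, fb=0
32: 01000001101011100000 → 0, fb=0
33: 10000011010111000000 → 1, fb=1
34: 00000110101110000001 → 0, fb=0
35: 00001101011100000010 → 0, fb=0
36: 00011010111000000100 → 0, fb=1
37: 00110101110000001001 → 0, fb=1
38: 01101011100000010011 → 0, fb=0
39: 11010111000000100110 → 1, fb=0
40: 10101110000001001100 → 1, fb=1
41: 01011100000010011001 → 0, fb=1
42: 10111000000100110011 → 1, fb=0
43: 01110000001001100110 → 0, fb=1
44: 11100000010011001101 → 1, fb=1
45: 11000000100110011011 → 1, fb=1
46: 10000001001100110111 → 1, fb=1
47: 00000010011001101111 → 0, fb=0
48: 00000100110011011110 → 0, fb=0
49: 00001001100110111100 → 0, fb=0
50: 00010011001101111000 → 0, fb=1
51: 00100110011011110001 → 0, fb=0
52: 01001100110111100010 → 0, fb=0
53: 10011001101111000100 → 1, fb=0
54: 00110011011110001000 → 0, fb=1
55: 01100110111100010001 → 0, fb=0
56: 11001101111000100010 → 1, fb=1
57: 10011011110001000101 → 1, fb=0
58: 00110111100010001010 → 0, fb=1
59: 01101111000100010101 → 0, fb=0
60: 11011110001000101010 → 1, fb=0
61: 10111100010001010100 → 1, fb=0
62: 01111000100010101000 → 0, fb=1
63: 11110001000101010001 → 1, fb=0
64: 11100010001010100010 → 1, fb=1
65: 11000100010101000101 → 1, fb=1
66: 10001000101010001011 → 1, fb=1
67: 00010001010100010111 → 0, fb=1
68: 00100010101000101111 → 0, fb=0
69: 01000101010001011110 → 0, fb=0
70: 10001010100010111100 → 1, fb=1
71: 00010101000101111001 → 0, fb=1
72: 00101010001011110011 → 0, fb=0
73: 01010100010111100110 → 0, fb=1
74: 10101000101111001101 → 1, fb=1
75: 01010001011110011011 → 0, fb=1
76: 10100010111100110111 → 1, fb=1
77: 01000101111001101111 → 0, fb=0
78: 10001011110011011110 → 1, fb=1
79: 00010111100110111101 → 0, fb=1
80: 00101111001101111011 → 0, fb=0
81: 01011110011011110110 → 0, fb=1
82: 10111100110111101101 → 1, fb=0
83: 01111001101111011010 → 0, fb=1
84: 11110011011110110101 → 1, fb=0
85: 11100110111101101010 → 1, fb=1
86: 11001101111011010101 → 1, fb=1
87: 10011011110110101011 → 1, fb=0
88: 00110111101101010110 → 0, fb=1
89: 01101111011010101101 → 0, fb=0
90: 11011110110101011010 → 1, fb=0
91: 10111101101010110100 → 1, fb=0
92: 01111011010101101000 → 0, fb=1
93: 11110110101011010001 → 1, fb=0
94: 11101101010110100010 → 1, fb=1
95: 11011010101101000101 → 1, fb=0
96: 10110101011010001010 → 1, fb=0
97: 01101010110100010100 → 0, fb=0
98: 11010101101000101000 → 1, fb=0
99: 10101011010001010000 → 1, fb=1
100: 01010110100010100001 → 0, fb=1
101: 10101101000101000011 → 1, fb=1
102: 01011010001010000111 → 0, fb=1
103: 10110100010100001111 → 1, fb=0
104: 01101000101000011110 → 0, fb=0
105: 11010001010000111100 → 1, fb=0
106: 10100010100001111000 → 1, fb=1
107: 01000101000011110001 → 0, fb=0
108: 10001010000111100010 → 1, fb=1
109: 00010100001111000101 → 0, fb=1
110: 00101000011110001011 → 0, fb=0
111: 01010000111100010110 → 0, fb=1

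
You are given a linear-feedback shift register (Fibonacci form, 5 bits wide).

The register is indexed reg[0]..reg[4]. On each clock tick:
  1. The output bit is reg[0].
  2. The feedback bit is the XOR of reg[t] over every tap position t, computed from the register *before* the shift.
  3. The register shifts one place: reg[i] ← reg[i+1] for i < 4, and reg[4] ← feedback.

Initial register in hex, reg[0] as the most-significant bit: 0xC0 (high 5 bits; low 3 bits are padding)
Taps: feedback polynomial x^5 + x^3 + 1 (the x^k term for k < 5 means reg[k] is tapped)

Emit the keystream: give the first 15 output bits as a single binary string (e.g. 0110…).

110001111100110

k : reg_k → out_k, fb_k
0: 11000 → 1, fb=1
1: 10001 → 1, fb=1
2: 00011 → 0, fb=1
3: 00111 → 0, fb=1
4: 01111 → 0, fb=1
5: 11111 → 1, fb=0
6: 11110 → 1, fb=0
7: 11100 → 1, fb=1
8: 11001 → 1, fb=1
9: 10011 → 1, fb=0
10: 00110 → 0, fb=1
11: 01101 → 0, fb=0
12: 11010 → 1, fb=0
13: 10100 → 1, fb=1
14: 01001 → 0, fb=0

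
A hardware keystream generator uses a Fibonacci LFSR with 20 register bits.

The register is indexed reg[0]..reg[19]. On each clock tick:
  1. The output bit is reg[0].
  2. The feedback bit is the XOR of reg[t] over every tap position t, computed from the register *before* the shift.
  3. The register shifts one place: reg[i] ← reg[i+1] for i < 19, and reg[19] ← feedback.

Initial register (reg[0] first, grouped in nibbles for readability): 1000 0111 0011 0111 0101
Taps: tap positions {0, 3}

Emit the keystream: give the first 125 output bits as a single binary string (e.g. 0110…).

10000111001101110101101111101000110110000100101011100001101000011101111011001010111100101000100111010110011011000111011001010

tick  register→output (feedback)
  0  10000111001101110101→1 (1)
  1  00001110011011101011→0 (0)
  2  00011100110111010110→0 (1)
  3  00111001101110101101→0 (1)
  4  01110011011101011011→0 (1)
  5  11100110111010110111→1 (1)
  6  11001101110101101111→1 (1)
  7  10011011101011011111→1 (0)
  8  00110111010110111110→0 (1)
  9  01101110101101111101→0 (0)
 10  11011101011011111010→1 (0)
 11  10111010110111110100→1 (0)
 12  01110101101111101000→0 (1)
 13  11101011011111010001→1 (1)
 14  11010110111110100011→1 (0)
 15  10101101111101000110→1 (1)
 16  01011011111010001101→0 (1)
 17  10110111110100011011→1 (0)
 18  01101111101000110110→0 (0)
 19  11011111010001101100→1 (0)
 20  10111110100011011000→1 (0)
 21  01111101000110110000→0 (1)
 22  11111010001101100001→1 (0)
 23  11110100011011000010→1 (0)
 24  11101000110110000100→1 (1)
 25  11010001101100001001→1 (0)
 26  10100011011000010010→1 (1)
 27  01000110110000100101→0 (0)
 28  10001101100001001010→1 (1)
 29  00011011000010010101→0 (1)
 30  00110110000100101011→0 (1)
 31  01101100001001010111→0 (0)
 32  11011000010010101110→1 (0)
 33  10110000100101011100→1 (0)
 34  01100001001010111000→0 (0)
 35  11000010010101110000→1 (1)
 36  10000100101011100001→1 (1)
 37  00001001010111000011→0 (0)
 38  00010010101110000110→0 (1)
 39  00100101011100001101→0 (0)
 40  01001010111000011010→0 (0)
 41  10010101110000110100→1 (0)
 42  00101011100001101000→0 (0)
 43  01010111000011010000→0 (1)
 44  10101110000110100001→1 (1)
 45  01011100001101000011→0 (1)
 46  10111000011010000111→1 (0)
 47  01110000110100001110→0 (1)
 48  11100001101000011101→1 (1)
 49  11000011010000111011→1 (1)
 50  10000110100001110111→1 (1)
 51  00001101000011101111→0 (0)
 52  00011010000111011110→0 (1)
 53  00110100001110111101→0 (1)
 54  01101000011101111011→0 (0)
 55  11010000111011110110→1 (0)
 56  10100001110111101100→1 (1)
 57  01000011101111011001→0 (0)
 58  10000111011110110010→1 (1)
 59  00001110111101100101→0 (0)
 60  00011101111011001010→0 (1)
 61  00111011110110010101→0 (1)
 62  01110111101100101011→0 (1)
 63  11101111011001010111→1 (1)
 64  11011110110010101111→1 (0)
 65  10111101100101011110→1 (0)
 66  01111011001010111100→0 (1)
 67  11110110010101111001→1 (0)
 68  11101100101011110010→1 (1)
 69  11011001010111100101→1 (0)
 70  10110010101111001010→1 (0)
 71  01100101011110010100→0 (0)
 72  11001010111100101000→1 (1)
 73  10010101111001010001→1 (0)
 74  00101011110010100010→0 (0)
 75  01010111100101000100→0 (1)
 76  10101111001010001001→1 (1)
 77  01011110010100010011→0 (1)
 78  10111100101000100111→1 (0)
 79  01111001010001001110→0 (1)
 80  11110010100010011101→1 (0)
 81  11100101000100111010→1 (1)
 82  11001010001001110101→1 (1)
 83  10010100010011101011→1 (0)
 84  00101000100111010110→0 (0)
 85  01010001001110101100→0 (1)
 86  10100010011101011001→1 (1)
 87  01000100111010110011→0 (0)
 88  10001001110101100110→1 (1)
 89  00010011101011001101→0 (1)
 90  00100111010110011011→0 (0)
 91  01001110101100110110→0 (0)
 92  10011101011001101100→1 (0)
 93  00111010110011011000→0 (1)
 94  01110101100110110001→0 (1)
 95  11101011001101100011→1 (1)
 96  11010110011011000111→1 (0)
 97  10101100110110001110→1 (1)
 98  01011001101100011101→0 (1)
 99  10110011011000111011→1 (0)
100  01100110110001110110→0 (0)
101  11001101100011101100→1 (1)
102  10011011000111011001→1 (0)
103  00110110001110110010→0 (1)
104  01101100011101100101→0 (0)
105  11011000111011001010→1 (0)
106  10110001110110010100→1 (0)
107  01100011101100101000→0 (0)
108  11000111011001010000→1 (1)
109  10001110110010100001→1 (1)
110  00011101100101000011→0 (1)
111  00111011001010000111→0 (1)
112  01110110010100001111→0 (1)
113  11101100101000011111→1 (1)
114  11011001010000111111→1 (0)
115  10110010100001111110→1 (0)
116  01100101000011111100→0 (0)
117  11001010000111111000→1 (1)
118  10010100001111110001→1 (0)
119  00101000011111100010→0 (0)
120  01010000111111000100→0 (1)
121  10100001111110001001→1 (1)
122  01000011111100010011→0 (0)
123  10000111111000100110→1 (1)
124  00001111110001001101→0 (0)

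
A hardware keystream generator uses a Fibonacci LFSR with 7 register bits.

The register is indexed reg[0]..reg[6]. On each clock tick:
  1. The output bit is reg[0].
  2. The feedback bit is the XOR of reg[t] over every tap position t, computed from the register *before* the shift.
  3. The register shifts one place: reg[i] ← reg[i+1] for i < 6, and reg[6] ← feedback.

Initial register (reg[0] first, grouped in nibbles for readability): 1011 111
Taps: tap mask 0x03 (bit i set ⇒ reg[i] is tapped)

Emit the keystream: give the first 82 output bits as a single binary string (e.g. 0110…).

1011111110000001000001100001010001111001000101100111010100111110100001110001001001

tick  register→output (feedback)
  0  1011111→1 (1)
  1  0111111→0 (1)
  2  1111111→1 (0)
  3  1111110→1 (0)
  4  1111100→1 (0)
  5  1111000→1 (0)
  6  1110000→1 (0)
  7  1100000→1 (0)
  8  1000000→1 (1)
  9  0000001→0 (0)
 10  0000010→0 (0)
 11  0000100→0 (0)
 12  0001000→0 (0)
 13  0010000→0 (0)
 14  0100000→0 (1)
 15  1000001→1 (1)
 16  0000011→0 (0)
 17  0000110→0 (0)
 18  0001100→0 (0)
 19  0011000→0 (0)
 20  0110000→0 (1)
 21  1100001→1 (0)
 22  1000010→1 (1)
 23  0000101→0 (0)
 24  0001010→0 (0)
 25  0010100→0 (0)
 26  0101000→0 (1)
 27  1010001→1 (1)
 28  0100011→0 (1)
 29  1000111→1 (1)
 30  0001111→0 (0)
 31  0011110→0 (0)
 32  0111100→0 (1)
 33  1111001→1 (0)
 34  1110010→1 (0)
 35  1100100→1 (0)
 36  1001000→1 (1)
 37  0010001→0 (0)
 38  0100010→0 (1)
 39  1000101→1 (1)
 40  0001011→0 (0)
 41  0010110→0 (0)
 42  0101100→0 (1)
 43  1011001→1 (1)
 44  0110011→0 (1)
 45  1100111→1 (0)
 46  1001110→1 (1)
 47  0011101→0 (0)
 48  0111010→0 (1)
 49  1110101→1 (0)
 50  1101010→1 (0)
 51  1010100→1 (1)
 52  0101001→0 (1)
 53  1010011→1 (1)
 54  0100111→0 (1)
 55  1001111→1 (1)
 56  0011111→0 (0)
 57  0111110→0 (1)
 58  1111101→1 (0)
 59  1111010→1 (0)
 60  1110100→1 (0)
 61  1101000→1 (0)
 62  1010000→1 (1)
 63  0100001→0 (1)
 64  1000011→1 (1)
 65  0000111→0 (0)
 66  0001110→0 (0)
 67  0011100→0 (0)
 68  0111000→0 (1)
 69  1110001→1 (0)
 70  1100010→1 (0)
 71  1000100→1 (1)
 72  0001001→0 (0)
 73  0010010→0 (0)
 74  0100100→0 (1)
 75  1001001→1 (1)
 76  0010011→0 (0)
 77  0100110→0 (1)
 78  1001101→1 (1)
 79  0011011→0 (0)
 80  0110110→0 (1)
 81  1101101→1 (0)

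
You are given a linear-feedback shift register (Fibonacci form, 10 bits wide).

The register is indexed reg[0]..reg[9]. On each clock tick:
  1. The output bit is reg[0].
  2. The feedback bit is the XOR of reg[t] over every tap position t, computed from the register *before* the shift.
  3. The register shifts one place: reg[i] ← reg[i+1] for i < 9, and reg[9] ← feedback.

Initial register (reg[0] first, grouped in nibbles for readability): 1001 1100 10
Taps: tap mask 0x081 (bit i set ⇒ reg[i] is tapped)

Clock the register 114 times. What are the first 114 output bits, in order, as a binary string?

100111001011000100001101111111001110001101010010100001000010010110111110101110001011100100001111101101010100010111

tick  register→output (feedback)
  0  1001110010→1 (1)
  1  0011100101→0 (1)
  2  0111001011→0 (0)
  3  1110010110→1 (0)
  4  1100101100→1 (0)
  5  1001011000→1 (1)
  6  0010110001→0 (0)
  7  0101100010→0 (0)
  8  1011000100→1 (0)
  9  0110001000→0 (0)
 10  1100010000→1 (1)
 11  1000100001→1 (1)
 12  0001000011→0 (0)
 13  0010000110→0 (1)
 14  0100001101→0 (1)
 15  1000011011→1 (1)
 16  0000110111→0 (1)
 17  0001101111→0 (1)
 18  0011011111→0 (1)
 19  0110111111→0 (1)
 20  1101111111→1 (0)
 21  1011111110→1 (0)
 22  0111111100→0 (1)
 23  1111111001→1 (1)
 24  1111110011→1 (1)
 25  1111100111→1 (0)
 26  1111001110→1 (0)
 27  1110011100→1 (0)
 28  1100111000→1 (1)
 29  1001110001→1 (1)
 30  0011100011→0 (0)
 31  0111000110→0 (1)
 32  1110001101→1 (0)
 33  1100011010→1 (1)
 34  1000110101→1 (0)
 35  0001101010→0 (0)
 36  0011010100→0 (1)
 37  0110101001→0 (0)
 38  1101010010→1 (1)
 39  1010100101→1 (0)
 40  0101001010→0 (0)
 41  1010010100→1 (0)
 42  0100101000→0 (0)
 43  1001010000→1 (1)
 44  0010100001→0 (0)
 45  0101000010→0 (0)
 46  1010000100→1 (0)
 47  0100001000→0 (0)
 48  1000010000→1 (1)
 49  0000100001→0 (0)
 50  0001000010→0 (0)
 51  0010000100→0 (1)
 52  0100001001→0 (0)
 53  1000010010→1 (1)
 54  0000100101→0 (1)
 55  0001001011→0 (0)
 56  0010010110→0 (1)
 57  0100101101→0 (1)
 58  1001011011→1 (1)
 59  0010110111→0 (1)
 60  0101101111→0 (1)
 61  1011011111→1 (0)
 62  0110111110→0 (1)
 63  1101111101→1 (0)
 64  1011111010→1 (1)
 65  0111110101→0 (1)
 66  1111101011→1 (1)
 67  1111010111→1 (0)
 68  1110101110→1 (0)
 69  1101011100→1 (0)
 70  1010111000→1 (1)
 71  0101110001→0 (0)
 72  1011100010→1 (1)
 73  0111000101→0 (1)
 74  1110001011→1 (1)
 75  1100010111→1 (0)
 76  1000101110→1 (0)
 77  0001011100→0 (1)
 78  0010111001→0 (0)
 79  0101110010→0 (0)
 80  1011100100→1 (0)
 81  0111001000→0 (0)
 82  1110010000→1 (1)
 83  1100100001→1 (1)
 84  1001000011→1 (1)
 85  0010000111→0 (1)
 86  0100001111→0 (1)
 87  1000011111→1 (0)
 88  0000111110→0 (1)
 89  0001111101→0 (1)
 90  0011111011→0 (0)
 91  0111110110→0 (1)
 92  1111101101→1 (0)
 93  1111011010→1 (1)
 94  1110110101→1 (0)
 95  1101101010→1 (1)
 96  1011010101→1 (0)
 97  0110101010→0 (0)
 98  1101010100→1 (0)
 99  1010101000→1 (1)
100  0101010001→0 (0)
101  1010100010→1 (1)
102  0101000101→0 (1)
103  1010001011→1 (1)
104  0100010111→0 (1)
105  1000101111→1 (0)
106  0001011110→0 (1)
107  0010111101→0 (1)
108  0101111011→0 (0)
109  1011110110→1 (0)
110  0111101100→0 (1)
111  1111011001→1 (1)
112  1110110011→1 (1)
113  1101100111→1 (0)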